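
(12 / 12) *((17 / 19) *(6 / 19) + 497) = 179519 / 361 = 497.28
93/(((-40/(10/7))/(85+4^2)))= -9393/28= -335.46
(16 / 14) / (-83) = -8 / 581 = -0.01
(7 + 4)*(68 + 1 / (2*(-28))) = 41877 / 56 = 747.80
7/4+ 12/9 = 3.08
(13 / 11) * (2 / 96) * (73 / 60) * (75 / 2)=4745 / 4224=1.12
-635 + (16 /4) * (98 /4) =-537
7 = 7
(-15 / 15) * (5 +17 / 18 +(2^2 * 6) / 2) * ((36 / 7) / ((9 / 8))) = -5168 / 63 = -82.03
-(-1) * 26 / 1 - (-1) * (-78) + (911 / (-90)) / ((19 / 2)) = -45371 / 855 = -53.07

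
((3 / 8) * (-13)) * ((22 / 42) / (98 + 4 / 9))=-1287 / 49616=-0.03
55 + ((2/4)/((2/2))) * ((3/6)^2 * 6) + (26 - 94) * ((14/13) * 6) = -19949/52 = -383.63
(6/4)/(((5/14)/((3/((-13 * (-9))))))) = 7/65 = 0.11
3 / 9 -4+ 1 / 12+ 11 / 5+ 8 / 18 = -169 / 180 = -0.94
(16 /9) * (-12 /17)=-64 /51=-1.25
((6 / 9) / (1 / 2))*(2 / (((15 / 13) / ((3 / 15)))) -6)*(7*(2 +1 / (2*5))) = -41552 / 375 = -110.81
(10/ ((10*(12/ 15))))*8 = 10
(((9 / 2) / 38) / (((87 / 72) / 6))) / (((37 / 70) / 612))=13880160 / 20387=680.83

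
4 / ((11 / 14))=56 / 11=5.09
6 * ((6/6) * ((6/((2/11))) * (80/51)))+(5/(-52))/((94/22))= 12903385/41548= 310.57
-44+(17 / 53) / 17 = -2331 / 53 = -43.98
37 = 37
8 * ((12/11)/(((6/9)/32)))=4608/11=418.91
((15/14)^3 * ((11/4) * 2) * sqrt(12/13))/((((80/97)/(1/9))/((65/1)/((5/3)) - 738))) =-55937475 * sqrt(39)/570752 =-612.05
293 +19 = 312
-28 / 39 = -0.72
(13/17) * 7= 91/17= 5.35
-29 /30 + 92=2731 /30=91.03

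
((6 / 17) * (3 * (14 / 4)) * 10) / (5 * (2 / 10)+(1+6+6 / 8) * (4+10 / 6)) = 0.83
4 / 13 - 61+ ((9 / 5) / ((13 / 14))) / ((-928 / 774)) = -939621 / 15080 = -62.31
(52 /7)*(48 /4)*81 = 50544 /7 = 7220.57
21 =21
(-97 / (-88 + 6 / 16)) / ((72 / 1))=97 / 6309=0.02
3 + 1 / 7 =22 / 7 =3.14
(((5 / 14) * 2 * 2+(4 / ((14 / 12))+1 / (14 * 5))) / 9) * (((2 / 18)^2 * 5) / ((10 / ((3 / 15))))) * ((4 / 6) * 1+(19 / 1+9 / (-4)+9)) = 108097 / 6123600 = 0.02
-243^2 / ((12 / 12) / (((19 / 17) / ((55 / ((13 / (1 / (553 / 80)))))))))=-8065561959 / 74800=-107828.37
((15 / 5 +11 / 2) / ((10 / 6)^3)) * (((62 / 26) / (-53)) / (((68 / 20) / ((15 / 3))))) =-837 / 6890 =-0.12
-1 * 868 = -868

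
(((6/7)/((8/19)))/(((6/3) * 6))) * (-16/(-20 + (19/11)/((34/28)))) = 3553/24318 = 0.15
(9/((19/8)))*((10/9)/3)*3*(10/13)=800/247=3.24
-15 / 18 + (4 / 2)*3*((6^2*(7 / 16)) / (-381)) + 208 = 78836 / 381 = 206.92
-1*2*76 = -152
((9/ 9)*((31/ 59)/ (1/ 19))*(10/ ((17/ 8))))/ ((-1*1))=-47120/ 1003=-46.98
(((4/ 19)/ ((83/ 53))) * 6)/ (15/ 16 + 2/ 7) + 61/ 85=25288429/ 18364165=1.38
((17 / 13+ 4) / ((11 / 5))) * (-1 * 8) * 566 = -1562160 / 143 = -10924.20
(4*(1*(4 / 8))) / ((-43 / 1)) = -2 / 43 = -0.05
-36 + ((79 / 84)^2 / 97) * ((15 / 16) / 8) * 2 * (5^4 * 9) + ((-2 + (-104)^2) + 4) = 52535279679 / 4867072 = 10794.02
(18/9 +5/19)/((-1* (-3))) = 43/57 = 0.75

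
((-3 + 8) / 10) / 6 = 1 / 12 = 0.08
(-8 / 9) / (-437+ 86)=8 / 3159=0.00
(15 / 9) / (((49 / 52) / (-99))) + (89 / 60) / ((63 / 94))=-2287319 / 13230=-172.89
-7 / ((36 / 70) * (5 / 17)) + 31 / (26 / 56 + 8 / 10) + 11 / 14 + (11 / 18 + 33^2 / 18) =49732 / 1239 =40.14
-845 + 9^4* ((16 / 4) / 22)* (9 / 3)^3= 344999 / 11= 31363.55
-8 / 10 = -4 / 5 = -0.80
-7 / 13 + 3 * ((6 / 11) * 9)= 2029 / 143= 14.19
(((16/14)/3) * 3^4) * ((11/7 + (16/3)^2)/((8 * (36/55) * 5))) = 20801/588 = 35.38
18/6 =3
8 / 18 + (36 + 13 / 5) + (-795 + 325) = -430.96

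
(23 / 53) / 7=23 / 371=0.06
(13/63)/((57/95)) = 65/189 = 0.34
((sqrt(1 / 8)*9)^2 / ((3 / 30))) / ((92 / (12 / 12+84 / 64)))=14985 / 5888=2.55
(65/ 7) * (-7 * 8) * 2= -1040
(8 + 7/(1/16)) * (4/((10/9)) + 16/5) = 816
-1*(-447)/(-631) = -447/631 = -0.71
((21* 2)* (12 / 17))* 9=4536 / 17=266.82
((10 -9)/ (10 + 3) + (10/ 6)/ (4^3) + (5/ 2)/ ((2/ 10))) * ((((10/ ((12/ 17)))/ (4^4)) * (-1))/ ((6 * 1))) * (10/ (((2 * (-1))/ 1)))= 13369225/ 23003136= 0.58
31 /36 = 0.86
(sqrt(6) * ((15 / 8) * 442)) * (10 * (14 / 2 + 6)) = 215475 * sqrt(6) / 2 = 263901.90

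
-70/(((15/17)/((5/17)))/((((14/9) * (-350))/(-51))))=-249.09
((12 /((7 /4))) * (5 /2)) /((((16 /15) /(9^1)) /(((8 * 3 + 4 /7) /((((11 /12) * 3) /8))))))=5572800 /539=10339.15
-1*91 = -91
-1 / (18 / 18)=-1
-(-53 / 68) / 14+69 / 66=11531 / 10472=1.10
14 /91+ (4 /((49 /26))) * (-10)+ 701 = 433115 /637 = 679.93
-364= -364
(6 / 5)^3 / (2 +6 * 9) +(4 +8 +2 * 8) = 24527 / 875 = 28.03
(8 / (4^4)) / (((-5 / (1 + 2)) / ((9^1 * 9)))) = -243 / 160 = -1.52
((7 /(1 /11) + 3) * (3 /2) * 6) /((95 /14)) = 2016 /19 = 106.11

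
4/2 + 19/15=49/15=3.27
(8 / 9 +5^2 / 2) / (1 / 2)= 241 / 9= 26.78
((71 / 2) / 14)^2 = 5041 / 784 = 6.43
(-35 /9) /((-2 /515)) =18025 /18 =1001.39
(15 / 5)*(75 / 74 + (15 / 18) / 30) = 1387 / 444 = 3.12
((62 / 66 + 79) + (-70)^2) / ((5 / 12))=11951.85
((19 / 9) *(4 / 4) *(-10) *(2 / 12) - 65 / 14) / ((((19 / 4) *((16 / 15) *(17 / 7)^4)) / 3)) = -5290775 / 38085576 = -0.14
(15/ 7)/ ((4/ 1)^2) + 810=810.13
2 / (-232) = -1 / 116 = -0.01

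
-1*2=-2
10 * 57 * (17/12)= 1615/2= 807.50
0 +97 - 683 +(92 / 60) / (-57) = -501053 / 855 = -586.03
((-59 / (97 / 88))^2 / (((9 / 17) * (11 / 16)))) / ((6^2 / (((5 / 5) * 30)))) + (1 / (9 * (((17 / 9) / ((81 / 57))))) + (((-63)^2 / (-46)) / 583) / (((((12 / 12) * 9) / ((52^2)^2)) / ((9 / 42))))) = -21130610368525895 / 1100287415601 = -19204.63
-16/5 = -3.20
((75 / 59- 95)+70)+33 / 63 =-28751 / 1239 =-23.21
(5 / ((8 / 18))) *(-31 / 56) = -1395 / 224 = -6.23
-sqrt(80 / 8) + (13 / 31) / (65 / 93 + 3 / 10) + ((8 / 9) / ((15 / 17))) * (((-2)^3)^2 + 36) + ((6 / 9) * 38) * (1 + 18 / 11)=46339154 / 275913 - sqrt(10)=164.79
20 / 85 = 4 / 17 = 0.24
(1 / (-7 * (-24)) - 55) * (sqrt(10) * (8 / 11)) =-9239 * sqrt(10) / 231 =-126.48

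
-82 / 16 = -41 / 8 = -5.12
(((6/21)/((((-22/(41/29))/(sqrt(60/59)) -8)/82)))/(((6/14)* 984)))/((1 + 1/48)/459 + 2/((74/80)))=9135495360/7745842717847 -592321752* sqrt(885)/7745842717847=-0.00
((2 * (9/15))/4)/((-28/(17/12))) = -17/1120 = -0.02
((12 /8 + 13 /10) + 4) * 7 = 238 /5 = 47.60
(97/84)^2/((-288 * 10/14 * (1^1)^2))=-9409/1451520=-0.01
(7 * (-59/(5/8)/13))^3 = -36067838464/274625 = -131334.87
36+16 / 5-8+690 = 3606 / 5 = 721.20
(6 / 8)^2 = 9 / 16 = 0.56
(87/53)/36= 29/636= 0.05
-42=-42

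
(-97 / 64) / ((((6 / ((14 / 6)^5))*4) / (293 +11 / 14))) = -106433929 / 82944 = -1283.20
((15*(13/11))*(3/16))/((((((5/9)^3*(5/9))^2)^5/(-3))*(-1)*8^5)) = 51880899124435419083945206782440537457951/10490417480468750000000000000000000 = 4945551.43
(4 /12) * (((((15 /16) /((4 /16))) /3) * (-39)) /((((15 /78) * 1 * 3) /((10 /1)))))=-845 /3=-281.67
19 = 19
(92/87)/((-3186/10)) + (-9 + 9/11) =-12478250/1524501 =-8.19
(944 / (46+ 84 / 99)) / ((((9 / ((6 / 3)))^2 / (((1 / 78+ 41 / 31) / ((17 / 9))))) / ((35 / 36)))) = 293386940 / 428961663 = 0.68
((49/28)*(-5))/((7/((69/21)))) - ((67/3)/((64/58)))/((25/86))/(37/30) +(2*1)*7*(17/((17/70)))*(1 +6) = 70442207/10360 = 6799.44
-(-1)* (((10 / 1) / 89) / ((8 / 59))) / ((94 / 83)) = 24485 / 33464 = 0.73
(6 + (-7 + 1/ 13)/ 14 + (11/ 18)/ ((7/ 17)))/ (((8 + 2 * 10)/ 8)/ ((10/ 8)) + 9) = 0.59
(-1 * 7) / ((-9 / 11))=77 / 9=8.56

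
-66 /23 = -2.87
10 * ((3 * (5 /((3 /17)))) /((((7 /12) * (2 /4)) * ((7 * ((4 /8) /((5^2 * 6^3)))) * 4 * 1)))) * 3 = 165240000 /49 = 3372244.90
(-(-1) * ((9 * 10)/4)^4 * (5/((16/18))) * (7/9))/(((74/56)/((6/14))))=430565625/1184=363653.40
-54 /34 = -27 /17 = -1.59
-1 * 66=-66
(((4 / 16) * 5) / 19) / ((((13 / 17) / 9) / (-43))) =-32895 / 988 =-33.29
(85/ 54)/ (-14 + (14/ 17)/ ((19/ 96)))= -27455/ 171612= -0.16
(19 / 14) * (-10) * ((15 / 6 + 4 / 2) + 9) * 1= -2565 / 14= -183.21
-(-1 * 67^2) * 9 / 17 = 40401 / 17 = 2376.53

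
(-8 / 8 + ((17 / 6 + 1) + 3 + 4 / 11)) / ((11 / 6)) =409 / 121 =3.38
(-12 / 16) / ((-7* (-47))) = -3 / 1316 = -0.00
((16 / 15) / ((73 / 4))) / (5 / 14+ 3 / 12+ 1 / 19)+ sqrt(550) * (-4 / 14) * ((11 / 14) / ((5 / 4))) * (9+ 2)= 34048 / 384345-484 * sqrt(22) / 49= -46.24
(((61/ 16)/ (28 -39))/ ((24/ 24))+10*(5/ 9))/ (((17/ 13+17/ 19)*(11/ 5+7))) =10189985/ 39638016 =0.26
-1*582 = -582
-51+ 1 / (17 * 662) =-573953 / 11254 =-51.00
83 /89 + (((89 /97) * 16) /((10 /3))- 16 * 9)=-5985401 /43165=-138.66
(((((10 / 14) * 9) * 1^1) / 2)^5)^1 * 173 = 59356.53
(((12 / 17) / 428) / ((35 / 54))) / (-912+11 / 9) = -1458 / 521862005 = -0.00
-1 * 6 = -6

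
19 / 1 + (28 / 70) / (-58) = 2754 / 145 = 18.99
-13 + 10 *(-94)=-953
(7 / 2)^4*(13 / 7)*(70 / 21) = 22295 / 24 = 928.96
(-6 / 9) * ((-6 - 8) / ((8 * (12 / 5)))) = 35 / 72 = 0.49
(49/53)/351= 49/18603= 0.00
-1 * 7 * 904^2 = -5720512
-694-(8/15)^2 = -156214/225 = -694.28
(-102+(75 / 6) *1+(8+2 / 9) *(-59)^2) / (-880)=-513577 / 15840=-32.42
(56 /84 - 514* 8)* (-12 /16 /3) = 6167 /6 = 1027.83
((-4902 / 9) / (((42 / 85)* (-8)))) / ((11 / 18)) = 69445 / 308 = 225.47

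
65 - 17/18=1153/18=64.06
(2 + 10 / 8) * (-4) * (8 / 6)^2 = -208 / 9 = -23.11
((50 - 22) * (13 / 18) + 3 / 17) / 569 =3121 / 87057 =0.04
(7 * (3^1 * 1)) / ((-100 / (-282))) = 2961 / 50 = 59.22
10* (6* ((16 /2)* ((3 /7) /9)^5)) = 160 /1361367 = 0.00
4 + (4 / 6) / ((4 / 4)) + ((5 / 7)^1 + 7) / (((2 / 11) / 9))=8117 / 21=386.52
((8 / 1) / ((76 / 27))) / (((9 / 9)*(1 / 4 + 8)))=72 / 209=0.34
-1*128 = -128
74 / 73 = 1.01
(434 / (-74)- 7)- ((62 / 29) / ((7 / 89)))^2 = -1146203472 / 1524733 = -751.74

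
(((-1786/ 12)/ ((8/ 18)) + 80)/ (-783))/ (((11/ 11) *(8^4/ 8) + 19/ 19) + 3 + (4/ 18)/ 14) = 14273/ 22626264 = 0.00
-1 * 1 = -1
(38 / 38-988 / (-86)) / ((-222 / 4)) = -358 / 1591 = -0.23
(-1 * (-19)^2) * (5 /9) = -1805 /9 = -200.56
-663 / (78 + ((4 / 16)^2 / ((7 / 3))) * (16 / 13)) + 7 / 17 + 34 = 1042808 / 40239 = 25.92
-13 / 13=-1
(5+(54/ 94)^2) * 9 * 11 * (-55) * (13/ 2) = -416711295/ 2209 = -188642.51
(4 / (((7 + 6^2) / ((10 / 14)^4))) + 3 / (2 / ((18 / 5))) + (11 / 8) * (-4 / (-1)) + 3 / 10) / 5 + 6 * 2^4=253577308 / 2581075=98.24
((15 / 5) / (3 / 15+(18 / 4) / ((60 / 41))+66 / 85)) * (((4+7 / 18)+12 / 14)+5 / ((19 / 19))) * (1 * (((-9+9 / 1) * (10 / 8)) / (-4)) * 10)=0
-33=-33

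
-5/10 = -1/2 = -0.50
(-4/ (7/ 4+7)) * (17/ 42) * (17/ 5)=-2312/ 3675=-0.63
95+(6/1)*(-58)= -253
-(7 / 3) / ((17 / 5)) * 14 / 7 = -70 / 51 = -1.37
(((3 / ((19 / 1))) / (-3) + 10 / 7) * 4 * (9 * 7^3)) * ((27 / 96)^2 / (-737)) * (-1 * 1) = 6536943 / 3584768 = 1.82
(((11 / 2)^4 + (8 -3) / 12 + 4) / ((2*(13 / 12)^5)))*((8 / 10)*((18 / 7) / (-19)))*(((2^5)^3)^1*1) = -593183637504 / 542659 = -1093105.68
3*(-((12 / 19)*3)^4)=-38.66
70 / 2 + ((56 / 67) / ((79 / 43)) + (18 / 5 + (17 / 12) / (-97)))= 1202647691 / 30805260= 39.04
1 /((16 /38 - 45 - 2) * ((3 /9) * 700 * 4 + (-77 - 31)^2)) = -19 /11148640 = -0.00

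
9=9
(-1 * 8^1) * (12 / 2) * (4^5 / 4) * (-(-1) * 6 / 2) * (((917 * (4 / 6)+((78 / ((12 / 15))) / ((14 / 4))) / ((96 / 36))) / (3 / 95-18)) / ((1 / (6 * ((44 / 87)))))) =447117946880 / 115507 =3870916.45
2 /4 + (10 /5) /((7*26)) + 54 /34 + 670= 2079475 /3094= 672.10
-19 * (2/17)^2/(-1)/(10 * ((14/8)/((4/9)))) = 608/91035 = 0.01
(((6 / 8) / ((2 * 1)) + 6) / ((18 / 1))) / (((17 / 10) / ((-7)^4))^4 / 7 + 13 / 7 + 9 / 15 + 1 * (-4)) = -2471699211114074375 / 10767469504550473437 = -0.23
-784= -784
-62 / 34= -31 / 17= -1.82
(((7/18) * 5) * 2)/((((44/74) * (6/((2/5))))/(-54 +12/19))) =-43771/1881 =-23.27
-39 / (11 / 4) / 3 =-52 / 11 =-4.73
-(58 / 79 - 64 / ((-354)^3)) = -321624146 / 438073407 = -0.73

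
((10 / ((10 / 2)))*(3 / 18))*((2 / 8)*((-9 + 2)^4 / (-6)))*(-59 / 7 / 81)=20237 / 5832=3.47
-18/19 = -0.95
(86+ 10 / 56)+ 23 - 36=2049 / 28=73.18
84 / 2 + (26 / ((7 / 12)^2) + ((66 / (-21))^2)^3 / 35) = 600950974 / 4117715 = 145.94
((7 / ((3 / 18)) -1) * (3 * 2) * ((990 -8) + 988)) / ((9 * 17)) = 161540 / 51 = 3167.45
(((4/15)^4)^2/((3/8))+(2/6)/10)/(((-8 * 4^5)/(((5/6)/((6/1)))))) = -513626701/906992640000000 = -0.00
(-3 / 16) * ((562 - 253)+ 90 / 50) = -2331 / 40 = -58.28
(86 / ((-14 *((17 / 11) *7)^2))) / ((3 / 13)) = -0.23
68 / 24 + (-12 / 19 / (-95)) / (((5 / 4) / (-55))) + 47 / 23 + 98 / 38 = 1784291 / 249090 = 7.16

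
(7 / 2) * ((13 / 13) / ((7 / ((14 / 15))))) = 7 / 15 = 0.47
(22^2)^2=234256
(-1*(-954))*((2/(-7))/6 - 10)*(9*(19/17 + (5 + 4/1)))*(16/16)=-103867704/119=-872837.85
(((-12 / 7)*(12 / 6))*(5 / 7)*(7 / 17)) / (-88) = 15 / 1309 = 0.01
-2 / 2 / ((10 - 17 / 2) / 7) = -14 / 3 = -4.67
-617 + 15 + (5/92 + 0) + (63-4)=-542.95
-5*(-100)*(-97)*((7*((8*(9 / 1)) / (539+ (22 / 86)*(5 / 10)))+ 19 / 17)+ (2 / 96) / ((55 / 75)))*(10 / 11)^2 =-530323310625 / 6358187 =-83407.94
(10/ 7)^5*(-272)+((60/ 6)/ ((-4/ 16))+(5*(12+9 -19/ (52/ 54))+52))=-699183061/ 436982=-1600.03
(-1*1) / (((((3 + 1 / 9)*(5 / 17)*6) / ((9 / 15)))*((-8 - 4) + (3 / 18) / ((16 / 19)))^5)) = 155940028416 / 326728935645156275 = 0.00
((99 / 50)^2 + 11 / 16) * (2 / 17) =46079 / 85000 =0.54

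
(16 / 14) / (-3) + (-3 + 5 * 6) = 559 / 21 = 26.62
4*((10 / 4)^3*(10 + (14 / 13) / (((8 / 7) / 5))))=95625 / 104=919.47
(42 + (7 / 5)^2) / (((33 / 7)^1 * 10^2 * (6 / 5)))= 7693 / 99000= 0.08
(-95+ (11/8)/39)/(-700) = 29629/218400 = 0.14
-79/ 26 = -3.04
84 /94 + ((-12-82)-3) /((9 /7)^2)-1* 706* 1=-2907731 /3807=-763.79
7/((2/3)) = 21/2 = 10.50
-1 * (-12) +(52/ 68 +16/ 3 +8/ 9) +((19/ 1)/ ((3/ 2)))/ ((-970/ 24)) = 18.67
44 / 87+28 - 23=479 / 87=5.51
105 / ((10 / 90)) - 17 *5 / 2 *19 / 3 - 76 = 3599 / 6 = 599.83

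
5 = 5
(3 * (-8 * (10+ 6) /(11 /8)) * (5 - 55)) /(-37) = -153600 /407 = -377.40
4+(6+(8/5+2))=68/5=13.60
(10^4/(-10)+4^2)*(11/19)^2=-329.82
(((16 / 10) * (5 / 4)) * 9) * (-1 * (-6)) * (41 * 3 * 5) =66420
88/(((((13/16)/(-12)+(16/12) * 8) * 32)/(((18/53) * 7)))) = 0.62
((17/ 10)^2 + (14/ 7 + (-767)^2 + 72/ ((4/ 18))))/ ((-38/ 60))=-176585367/ 190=-929396.67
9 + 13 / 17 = 166 / 17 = 9.76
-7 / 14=-1 / 2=-0.50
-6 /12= -1 /2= -0.50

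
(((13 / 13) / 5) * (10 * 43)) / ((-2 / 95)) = -4085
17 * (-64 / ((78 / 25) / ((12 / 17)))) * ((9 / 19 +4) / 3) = -272000 / 741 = -367.07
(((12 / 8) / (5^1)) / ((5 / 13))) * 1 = 39 / 50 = 0.78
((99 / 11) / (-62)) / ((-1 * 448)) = 9 / 27776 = 0.00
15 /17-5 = -70 /17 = -4.12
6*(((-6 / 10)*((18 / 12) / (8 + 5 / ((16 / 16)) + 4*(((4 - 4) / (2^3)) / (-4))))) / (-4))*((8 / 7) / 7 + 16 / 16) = 1539 / 12740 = 0.12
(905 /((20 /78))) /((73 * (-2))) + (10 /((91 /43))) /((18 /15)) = -1613207 /79716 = -20.24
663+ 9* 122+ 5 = 1766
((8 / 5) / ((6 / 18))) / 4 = 6 / 5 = 1.20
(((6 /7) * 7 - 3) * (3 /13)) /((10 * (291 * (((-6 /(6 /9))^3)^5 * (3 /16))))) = -8 /1298143587856761945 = -0.00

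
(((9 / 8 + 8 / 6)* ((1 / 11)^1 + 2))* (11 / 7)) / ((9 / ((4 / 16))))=1357 / 6048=0.22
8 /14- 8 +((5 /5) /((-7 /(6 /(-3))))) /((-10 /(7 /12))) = -3127 /420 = -7.45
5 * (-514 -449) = -4815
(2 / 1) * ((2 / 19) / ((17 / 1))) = 4 / 323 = 0.01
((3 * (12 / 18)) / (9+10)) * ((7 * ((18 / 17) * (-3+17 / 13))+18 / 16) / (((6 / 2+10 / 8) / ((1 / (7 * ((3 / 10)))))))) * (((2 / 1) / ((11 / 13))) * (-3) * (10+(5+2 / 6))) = 6190680 / 422807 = 14.64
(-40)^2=1600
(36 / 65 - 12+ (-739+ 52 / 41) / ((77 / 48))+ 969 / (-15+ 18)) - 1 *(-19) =-3791334 / 29315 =-129.33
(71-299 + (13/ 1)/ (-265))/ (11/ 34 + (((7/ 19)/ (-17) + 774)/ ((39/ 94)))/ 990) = -150732351198/ 1459316575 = -103.29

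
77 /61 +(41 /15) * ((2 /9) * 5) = 7081 /1647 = 4.30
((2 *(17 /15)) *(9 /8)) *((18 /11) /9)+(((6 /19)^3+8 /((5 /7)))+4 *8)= 32967537 /754490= 43.70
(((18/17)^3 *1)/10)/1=2916/24565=0.12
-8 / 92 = -2 / 23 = -0.09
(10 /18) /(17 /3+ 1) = 1 /12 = 0.08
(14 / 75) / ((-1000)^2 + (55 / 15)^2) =42 / 225003025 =0.00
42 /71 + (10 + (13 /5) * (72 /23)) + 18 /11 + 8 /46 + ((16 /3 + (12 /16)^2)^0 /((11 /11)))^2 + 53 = 6694896 /89815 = 74.54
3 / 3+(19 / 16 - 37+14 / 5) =-2561 / 80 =-32.01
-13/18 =-0.72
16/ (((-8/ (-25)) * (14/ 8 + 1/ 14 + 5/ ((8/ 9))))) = 2800/ 417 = 6.71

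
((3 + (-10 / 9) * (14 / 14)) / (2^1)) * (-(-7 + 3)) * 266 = 9044 / 9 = 1004.89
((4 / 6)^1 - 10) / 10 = -14 / 15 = -0.93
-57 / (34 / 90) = -2565 / 17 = -150.88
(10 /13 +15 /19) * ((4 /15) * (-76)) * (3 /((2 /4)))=-2464 /13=-189.54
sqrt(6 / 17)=sqrt(102) / 17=0.59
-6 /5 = -1.20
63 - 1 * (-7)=70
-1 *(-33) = 33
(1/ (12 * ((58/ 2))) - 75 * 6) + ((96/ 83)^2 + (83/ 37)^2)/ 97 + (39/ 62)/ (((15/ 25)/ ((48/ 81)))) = -39908102885775277/ 88820827378884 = -449.31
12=12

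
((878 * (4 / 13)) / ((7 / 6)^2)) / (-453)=-42144 / 96187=-0.44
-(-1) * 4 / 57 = 4 / 57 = 0.07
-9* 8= -72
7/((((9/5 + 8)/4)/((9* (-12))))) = -2160/7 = -308.57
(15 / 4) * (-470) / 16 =-3525 / 32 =-110.16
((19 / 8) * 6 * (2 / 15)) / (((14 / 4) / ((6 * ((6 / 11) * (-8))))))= -5472 / 385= -14.21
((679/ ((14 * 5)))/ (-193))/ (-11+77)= -97/ 127380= -0.00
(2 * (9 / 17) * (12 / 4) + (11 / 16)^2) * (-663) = -619359 / 256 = -2419.37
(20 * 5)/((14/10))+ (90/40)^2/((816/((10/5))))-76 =-69443/15232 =-4.56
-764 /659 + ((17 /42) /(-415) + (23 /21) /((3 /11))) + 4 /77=1102093571 /379050210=2.91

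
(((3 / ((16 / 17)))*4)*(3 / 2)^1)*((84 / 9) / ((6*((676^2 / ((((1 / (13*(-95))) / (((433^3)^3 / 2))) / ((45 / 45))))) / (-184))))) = 0.00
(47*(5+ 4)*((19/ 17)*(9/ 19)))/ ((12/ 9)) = 11421/ 68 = 167.96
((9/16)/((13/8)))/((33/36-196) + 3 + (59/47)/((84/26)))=-17766/9838543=-0.00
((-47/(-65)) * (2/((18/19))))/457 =893/267345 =0.00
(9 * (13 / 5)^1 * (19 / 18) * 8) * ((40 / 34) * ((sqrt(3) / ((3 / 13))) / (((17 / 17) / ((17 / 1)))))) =51376 * sqrt(3) / 3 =29661.95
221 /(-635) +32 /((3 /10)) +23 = 246352 /1905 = 129.32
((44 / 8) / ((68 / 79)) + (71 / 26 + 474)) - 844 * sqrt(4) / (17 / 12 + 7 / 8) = -24646581 / 97240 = -253.46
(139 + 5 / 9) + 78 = 1958 / 9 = 217.56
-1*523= -523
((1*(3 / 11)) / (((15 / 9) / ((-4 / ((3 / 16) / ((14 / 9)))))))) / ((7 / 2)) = -256 / 165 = -1.55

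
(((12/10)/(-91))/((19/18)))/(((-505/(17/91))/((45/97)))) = 16524/7707250915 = 0.00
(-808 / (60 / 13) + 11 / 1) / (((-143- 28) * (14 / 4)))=4922 / 17955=0.27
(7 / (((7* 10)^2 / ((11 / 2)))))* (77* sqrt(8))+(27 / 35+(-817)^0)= 121* sqrt(2) / 100+62 / 35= 3.48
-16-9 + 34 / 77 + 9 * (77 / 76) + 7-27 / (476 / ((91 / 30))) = -8567641 / 994840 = -8.61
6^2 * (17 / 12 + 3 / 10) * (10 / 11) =618 / 11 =56.18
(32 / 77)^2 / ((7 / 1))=1024 / 41503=0.02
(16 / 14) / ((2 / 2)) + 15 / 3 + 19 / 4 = 305 / 28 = 10.89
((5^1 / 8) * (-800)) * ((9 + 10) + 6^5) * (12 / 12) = -3897500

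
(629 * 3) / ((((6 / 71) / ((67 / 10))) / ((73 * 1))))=218427169 / 20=10921358.45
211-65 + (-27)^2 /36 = 665 /4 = 166.25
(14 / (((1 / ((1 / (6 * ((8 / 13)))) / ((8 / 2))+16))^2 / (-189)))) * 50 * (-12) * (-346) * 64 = -18152441173125 / 2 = -9076220586562.50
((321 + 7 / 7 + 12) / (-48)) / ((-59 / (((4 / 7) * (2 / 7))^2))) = 1336 / 424977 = 0.00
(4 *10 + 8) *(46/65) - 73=-2537/65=-39.03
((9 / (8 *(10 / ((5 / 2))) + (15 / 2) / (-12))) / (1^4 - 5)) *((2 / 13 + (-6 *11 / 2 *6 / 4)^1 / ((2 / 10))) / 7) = 57879 / 22841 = 2.53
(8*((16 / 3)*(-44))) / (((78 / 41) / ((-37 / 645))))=4271872 / 75465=56.61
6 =6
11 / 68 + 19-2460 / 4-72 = -45413 / 68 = -667.84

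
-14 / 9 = -1.56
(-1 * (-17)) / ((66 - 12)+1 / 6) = 102 / 325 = 0.31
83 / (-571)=-83 / 571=-0.15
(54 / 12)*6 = 27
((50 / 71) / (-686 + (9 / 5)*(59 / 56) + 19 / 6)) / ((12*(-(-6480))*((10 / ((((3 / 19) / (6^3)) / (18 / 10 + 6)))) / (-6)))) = 175 / 234001675451232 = 0.00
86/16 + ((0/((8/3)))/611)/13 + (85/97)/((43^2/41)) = 7740059/1434824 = 5.39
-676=-676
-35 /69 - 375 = -25910 /69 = -375.51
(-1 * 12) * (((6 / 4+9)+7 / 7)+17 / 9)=-482 / 3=-160.67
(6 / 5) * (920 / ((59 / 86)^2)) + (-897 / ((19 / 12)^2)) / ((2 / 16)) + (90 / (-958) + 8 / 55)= -17107766246963 / 33106207145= -516.75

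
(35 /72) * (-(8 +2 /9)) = -1295 /324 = -4.00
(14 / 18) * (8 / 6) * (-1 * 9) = -28 / 3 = -9.33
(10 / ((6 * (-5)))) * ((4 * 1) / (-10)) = 0.13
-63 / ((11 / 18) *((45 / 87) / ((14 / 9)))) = -17052 / 55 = -310.04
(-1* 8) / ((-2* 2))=2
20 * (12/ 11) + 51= 801/ 11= 72.82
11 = 11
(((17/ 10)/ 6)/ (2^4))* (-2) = -17/ 480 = -0.04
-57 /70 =-0.81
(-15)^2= 225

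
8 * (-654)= -5232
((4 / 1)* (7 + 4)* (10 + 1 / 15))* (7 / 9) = 46508 / 135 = 344.50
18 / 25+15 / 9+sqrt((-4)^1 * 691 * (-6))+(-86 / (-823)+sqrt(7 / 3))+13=sqrt(21) / 3+956192 / 61725+2 * sqrt(4146)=145.80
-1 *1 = -1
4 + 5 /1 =9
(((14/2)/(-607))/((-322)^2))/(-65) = 1/584407460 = 0.00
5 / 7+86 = 607 / 7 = 86.71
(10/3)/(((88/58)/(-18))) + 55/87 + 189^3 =6460927193/957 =6751230.09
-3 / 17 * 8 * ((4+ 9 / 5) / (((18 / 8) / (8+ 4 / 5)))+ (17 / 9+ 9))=-20144 / 425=-47.40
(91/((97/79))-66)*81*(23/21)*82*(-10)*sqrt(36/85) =-480907368*sqrt(85)/11543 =-384106.98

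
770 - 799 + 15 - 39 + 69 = 16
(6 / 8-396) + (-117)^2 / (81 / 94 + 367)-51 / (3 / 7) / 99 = -4919170769 / 13693284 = -359.24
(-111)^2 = 12321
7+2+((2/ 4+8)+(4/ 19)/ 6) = 17.54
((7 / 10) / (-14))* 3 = -3 / 20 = -0.15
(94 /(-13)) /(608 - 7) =-94 /7813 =-0.01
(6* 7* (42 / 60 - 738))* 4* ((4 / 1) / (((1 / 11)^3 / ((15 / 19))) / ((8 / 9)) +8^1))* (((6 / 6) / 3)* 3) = -26378588544 / 425977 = -61924.91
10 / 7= 1.43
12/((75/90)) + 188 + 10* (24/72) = 3086/15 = 205.73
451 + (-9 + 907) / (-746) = 167774 / 373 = 449.80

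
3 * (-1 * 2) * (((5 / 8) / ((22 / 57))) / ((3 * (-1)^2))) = -285 / 88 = -3.24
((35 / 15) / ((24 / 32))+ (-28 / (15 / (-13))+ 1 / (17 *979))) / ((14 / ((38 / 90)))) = 389580199 / 471829050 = 0.83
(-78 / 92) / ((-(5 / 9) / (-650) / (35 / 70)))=-22815 / 46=-495.98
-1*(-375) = 375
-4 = -4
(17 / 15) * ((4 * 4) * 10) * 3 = 544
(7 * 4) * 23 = 644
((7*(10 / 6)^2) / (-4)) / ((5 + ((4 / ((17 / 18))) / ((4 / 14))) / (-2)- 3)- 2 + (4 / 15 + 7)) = 14875 / 444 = 33.50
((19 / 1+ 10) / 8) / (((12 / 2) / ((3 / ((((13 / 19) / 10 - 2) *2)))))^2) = 261725 / 4310048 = 0.06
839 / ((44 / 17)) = 14263 / 44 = 324.16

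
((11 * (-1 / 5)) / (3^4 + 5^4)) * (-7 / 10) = 77 / 35300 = 0.00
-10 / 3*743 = -7430 / 3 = -2476.67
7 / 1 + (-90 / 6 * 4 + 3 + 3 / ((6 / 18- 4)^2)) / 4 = -1741 / 242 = -7.19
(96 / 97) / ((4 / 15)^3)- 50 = 425 / 194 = 2.19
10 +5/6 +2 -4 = 53/6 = 8.83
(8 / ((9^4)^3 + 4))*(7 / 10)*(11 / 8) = 77 / 2824295364850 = 0.00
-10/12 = -5/6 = -0.83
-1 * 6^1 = -6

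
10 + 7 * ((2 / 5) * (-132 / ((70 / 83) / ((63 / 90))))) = -37096 / 125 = -296.77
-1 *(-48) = 48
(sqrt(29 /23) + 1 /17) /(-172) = -sqrt(667) /3956-1 /2924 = -0.01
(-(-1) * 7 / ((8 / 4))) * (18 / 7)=9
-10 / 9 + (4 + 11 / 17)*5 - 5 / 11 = 36470 / 1683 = 21.67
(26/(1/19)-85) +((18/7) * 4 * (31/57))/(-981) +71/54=321205565/782838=410.31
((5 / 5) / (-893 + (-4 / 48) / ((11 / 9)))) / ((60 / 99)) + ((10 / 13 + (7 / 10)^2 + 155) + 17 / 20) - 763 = -3095111549 / 5108350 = -605.89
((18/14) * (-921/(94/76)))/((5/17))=-5354694/1645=-3255.13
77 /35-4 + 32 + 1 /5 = 30.40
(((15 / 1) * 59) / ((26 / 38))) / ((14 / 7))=16815 / 26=646.73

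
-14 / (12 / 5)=-5.83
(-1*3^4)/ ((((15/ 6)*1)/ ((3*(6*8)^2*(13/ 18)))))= -161740.80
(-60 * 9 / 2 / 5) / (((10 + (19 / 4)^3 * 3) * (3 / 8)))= -9216 / 21217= -0.43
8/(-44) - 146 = -1608/11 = -146.18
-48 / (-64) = 0.75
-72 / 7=-10.29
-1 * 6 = -6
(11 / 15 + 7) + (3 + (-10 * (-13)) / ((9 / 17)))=11533 / 45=256.29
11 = 11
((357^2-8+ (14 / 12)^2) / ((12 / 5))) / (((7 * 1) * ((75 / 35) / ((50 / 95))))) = 22939625 / 12312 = 1863.19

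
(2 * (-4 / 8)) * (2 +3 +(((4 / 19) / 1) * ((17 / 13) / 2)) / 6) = -3722 / 741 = -5.02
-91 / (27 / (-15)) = 455 / 9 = 50.56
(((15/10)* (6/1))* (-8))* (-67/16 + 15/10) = 387/2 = 193.50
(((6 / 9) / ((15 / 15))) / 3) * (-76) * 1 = -152 / 9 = -16.89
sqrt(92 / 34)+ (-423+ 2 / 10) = -2114 / 5+ sqrt(782) / 17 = -421.16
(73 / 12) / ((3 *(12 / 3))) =0.51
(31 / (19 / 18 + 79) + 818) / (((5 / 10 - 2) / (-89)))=209914688 / 4323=48557.64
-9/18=-1/2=-0.50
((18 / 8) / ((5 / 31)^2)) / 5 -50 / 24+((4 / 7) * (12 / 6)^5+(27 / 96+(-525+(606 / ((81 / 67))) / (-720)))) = -3346986683 / 6804000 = -491.91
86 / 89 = 0.97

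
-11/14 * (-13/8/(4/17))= 2431/448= 5.43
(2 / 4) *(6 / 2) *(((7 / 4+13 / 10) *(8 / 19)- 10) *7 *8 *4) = -278208 / 95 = -2928.51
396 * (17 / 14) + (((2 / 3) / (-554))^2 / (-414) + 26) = 1014345717185 / 2001245778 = 506.86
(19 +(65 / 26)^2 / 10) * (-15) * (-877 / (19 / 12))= 6196005 / 38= 163052.76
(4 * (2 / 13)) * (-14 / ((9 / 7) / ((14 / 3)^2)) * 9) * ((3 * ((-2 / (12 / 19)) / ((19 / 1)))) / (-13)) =-76832 / 1521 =-50.51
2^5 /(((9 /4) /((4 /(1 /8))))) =4096 /9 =455.11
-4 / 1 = -4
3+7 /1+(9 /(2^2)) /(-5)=191 /20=9.55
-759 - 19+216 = -562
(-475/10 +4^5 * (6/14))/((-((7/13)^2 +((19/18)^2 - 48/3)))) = 150004062/5594477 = 26.81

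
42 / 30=7 / 5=1.40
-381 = -381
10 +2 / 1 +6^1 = 18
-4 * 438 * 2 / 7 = -3504 / 7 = -500.57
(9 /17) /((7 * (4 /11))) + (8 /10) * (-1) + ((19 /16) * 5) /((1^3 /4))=13779 /595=23.16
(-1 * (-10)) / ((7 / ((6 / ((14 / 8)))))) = 240 / 49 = 4.90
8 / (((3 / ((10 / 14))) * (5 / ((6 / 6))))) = 0.38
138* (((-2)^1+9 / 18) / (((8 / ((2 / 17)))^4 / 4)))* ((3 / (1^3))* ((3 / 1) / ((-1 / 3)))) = 0.00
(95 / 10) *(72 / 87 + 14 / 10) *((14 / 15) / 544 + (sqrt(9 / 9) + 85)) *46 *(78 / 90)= 37874391893 / 522000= 72556.31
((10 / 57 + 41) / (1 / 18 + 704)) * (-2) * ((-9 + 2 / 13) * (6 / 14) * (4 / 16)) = 105615 / 952679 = 0.11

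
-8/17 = -0.47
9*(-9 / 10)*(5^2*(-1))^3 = 253125 / 2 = 126562.50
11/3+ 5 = 26/3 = 8.67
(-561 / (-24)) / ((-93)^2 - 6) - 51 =-3526157 / 69144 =-51.00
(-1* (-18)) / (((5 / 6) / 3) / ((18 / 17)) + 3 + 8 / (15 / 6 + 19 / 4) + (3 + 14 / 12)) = 169128 / 80171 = 2.11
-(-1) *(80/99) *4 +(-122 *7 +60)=-790.77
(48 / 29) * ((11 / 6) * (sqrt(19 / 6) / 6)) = 22 * sqrt(114) / 261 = 0.90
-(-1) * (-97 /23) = -97 /23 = -4.22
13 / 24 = 0.54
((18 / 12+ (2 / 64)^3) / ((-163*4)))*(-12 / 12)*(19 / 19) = 49153 / 21364736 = 0.00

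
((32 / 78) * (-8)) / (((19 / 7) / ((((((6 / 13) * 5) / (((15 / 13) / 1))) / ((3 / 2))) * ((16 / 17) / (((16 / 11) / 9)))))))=-39424 / 4199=-9.39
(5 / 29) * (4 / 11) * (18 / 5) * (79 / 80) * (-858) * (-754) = 720954 / 5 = 144190.80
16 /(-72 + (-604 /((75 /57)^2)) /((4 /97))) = -10000 /5332567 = -0.00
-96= -96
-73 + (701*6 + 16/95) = 392651/95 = 4133.17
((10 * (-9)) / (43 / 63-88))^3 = 182284263000 / 166465766501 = 1.10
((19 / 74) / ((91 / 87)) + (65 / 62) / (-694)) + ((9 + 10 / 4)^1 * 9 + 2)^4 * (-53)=-3804871339166514339 / 579501104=-6565770648.07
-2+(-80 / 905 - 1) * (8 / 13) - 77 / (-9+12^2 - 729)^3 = -119691834137 / 44832047832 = -2.67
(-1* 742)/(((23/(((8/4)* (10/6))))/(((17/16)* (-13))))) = 409955/276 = 1485.34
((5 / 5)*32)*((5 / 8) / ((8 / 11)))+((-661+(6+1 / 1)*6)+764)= 345 / 2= 172.50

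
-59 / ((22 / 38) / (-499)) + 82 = 560281 / 11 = 50934.64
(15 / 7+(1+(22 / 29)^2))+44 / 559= 12495538 / 3290833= 3.80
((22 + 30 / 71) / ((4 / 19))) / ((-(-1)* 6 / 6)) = 7562 / 71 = 106.51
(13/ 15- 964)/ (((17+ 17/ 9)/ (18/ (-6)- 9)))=260046/ 425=611.87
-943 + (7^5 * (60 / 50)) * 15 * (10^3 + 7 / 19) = 5750093765 / 19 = 302636513.95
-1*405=-405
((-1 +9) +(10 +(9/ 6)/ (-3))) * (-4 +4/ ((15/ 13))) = -28/ 3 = -9.33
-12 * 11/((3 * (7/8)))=-50.29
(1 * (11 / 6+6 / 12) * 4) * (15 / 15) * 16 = 448 / 3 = 149.33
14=14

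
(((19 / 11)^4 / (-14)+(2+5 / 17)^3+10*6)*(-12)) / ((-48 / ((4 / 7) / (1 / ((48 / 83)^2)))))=82875826198656 / 24281178942713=3.41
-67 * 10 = -670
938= 938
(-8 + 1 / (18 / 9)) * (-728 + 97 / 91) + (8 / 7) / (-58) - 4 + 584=31836821 / 5278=6031.99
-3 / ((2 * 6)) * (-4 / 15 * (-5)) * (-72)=24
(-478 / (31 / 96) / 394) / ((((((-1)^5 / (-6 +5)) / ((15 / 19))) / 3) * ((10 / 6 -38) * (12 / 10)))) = 2581200 / 12647597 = 0.20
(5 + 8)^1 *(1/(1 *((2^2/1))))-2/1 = 5/4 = 1.25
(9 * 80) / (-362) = -360 / 181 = -1.99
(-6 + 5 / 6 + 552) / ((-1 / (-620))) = 1017110 / 3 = 339036.67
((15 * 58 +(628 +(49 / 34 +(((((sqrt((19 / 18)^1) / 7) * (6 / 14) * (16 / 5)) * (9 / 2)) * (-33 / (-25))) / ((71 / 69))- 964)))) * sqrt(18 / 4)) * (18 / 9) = 491832 * sqrt(19) / 434875 +54615 * sqrt(2) / 34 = 2276.61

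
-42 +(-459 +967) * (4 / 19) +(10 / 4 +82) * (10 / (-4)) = -11119 / 76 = -146.30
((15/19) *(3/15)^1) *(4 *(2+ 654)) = 414.32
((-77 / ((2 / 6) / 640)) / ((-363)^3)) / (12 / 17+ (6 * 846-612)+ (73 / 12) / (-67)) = 20410880 / 29483135817927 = 0.00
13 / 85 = 0.15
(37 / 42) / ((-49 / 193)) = -7141 / 2058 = -3.47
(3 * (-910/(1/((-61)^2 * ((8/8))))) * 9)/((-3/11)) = 335224890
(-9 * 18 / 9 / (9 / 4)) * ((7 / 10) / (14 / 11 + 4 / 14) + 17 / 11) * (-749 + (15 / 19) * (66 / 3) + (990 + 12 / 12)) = -5897696 / 1425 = -4138.73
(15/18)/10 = 1/12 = 0.08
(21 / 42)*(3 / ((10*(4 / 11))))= 33 / 80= 0.41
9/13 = 0.69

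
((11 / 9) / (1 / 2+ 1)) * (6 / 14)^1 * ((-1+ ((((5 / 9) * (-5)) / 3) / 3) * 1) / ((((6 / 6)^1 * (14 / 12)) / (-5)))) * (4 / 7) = 1.12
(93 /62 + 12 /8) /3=1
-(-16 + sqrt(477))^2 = -733 + 96 * sqrt(53) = -34.11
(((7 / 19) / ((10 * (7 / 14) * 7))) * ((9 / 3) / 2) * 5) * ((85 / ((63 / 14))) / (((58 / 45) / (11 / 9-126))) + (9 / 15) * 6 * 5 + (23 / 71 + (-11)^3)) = -3063775 / 12354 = -248.00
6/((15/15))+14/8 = 31/4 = 7.75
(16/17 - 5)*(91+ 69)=-11040/17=-649.41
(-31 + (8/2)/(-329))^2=104101209/108241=961.75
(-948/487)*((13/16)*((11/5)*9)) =-305019/9740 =-31.32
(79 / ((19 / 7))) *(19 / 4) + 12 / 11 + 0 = 6131 / 44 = 139.34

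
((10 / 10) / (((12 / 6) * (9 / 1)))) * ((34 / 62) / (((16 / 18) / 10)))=85 / 248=0.34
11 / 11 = 1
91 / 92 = 0.99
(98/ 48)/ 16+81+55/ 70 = 81.91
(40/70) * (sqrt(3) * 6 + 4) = 16/7 + 24 * sqrt(3)/7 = 8.22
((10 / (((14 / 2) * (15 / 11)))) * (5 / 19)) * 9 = 330 / 133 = 2.48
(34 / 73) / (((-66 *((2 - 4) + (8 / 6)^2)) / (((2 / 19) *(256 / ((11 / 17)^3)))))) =64144128 / 20307067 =3.16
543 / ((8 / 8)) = 543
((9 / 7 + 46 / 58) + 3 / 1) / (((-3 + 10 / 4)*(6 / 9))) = -3093 / 203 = -15.24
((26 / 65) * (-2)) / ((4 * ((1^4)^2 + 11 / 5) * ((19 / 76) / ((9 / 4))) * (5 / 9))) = -81 / 80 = -1.01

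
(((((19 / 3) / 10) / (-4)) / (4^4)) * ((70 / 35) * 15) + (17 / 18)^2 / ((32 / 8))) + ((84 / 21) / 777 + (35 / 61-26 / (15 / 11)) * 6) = -725637380857 / 6552161280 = -110.75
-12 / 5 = -2.40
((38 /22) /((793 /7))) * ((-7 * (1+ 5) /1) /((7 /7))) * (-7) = 39102 /8723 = 4.48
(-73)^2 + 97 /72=383785 /72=5330.35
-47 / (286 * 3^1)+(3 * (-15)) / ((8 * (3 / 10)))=-32269 / 1716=-18.80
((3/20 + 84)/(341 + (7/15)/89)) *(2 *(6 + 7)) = 5841693/910484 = 6.42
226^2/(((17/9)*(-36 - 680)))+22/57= -6483551/173451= -37.38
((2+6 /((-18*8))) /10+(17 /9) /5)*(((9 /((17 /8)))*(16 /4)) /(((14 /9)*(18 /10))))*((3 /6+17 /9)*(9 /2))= 37.31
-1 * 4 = -4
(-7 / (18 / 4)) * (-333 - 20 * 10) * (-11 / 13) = -701.56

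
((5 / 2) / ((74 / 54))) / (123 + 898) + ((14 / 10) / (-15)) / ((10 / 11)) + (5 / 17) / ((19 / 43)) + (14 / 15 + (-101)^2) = 46683969674654 / 4575739125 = 10202.50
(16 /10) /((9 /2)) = 16 /45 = 0.36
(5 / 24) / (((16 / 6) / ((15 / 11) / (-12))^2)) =125 / 123904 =0.00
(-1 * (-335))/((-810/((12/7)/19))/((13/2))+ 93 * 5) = -871/2382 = -0.37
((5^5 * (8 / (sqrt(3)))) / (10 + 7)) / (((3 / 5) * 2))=62500 * sqrt(3) / 153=707.54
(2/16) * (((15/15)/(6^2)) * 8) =1/36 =0.03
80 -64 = 16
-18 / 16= -9 / 8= -1.12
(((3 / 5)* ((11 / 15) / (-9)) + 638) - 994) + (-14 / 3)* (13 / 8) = -327269 / 900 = -363.63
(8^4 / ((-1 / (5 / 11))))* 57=-1167360 / 11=-106123.64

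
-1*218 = -218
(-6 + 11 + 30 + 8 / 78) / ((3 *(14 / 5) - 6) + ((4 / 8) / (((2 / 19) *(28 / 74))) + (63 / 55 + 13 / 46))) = 19395992 / 9051705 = 2.14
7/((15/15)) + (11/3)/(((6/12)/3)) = 29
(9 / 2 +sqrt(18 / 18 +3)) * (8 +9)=221 / 2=110.50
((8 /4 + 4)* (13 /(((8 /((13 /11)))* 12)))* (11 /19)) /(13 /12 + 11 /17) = 0.32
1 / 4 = 0.25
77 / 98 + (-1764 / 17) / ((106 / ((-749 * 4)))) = 2933.61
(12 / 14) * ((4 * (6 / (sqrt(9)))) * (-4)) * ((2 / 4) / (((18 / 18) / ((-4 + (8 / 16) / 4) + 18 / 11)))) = 2364 / 77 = 30.70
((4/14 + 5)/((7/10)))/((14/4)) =740/343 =2.16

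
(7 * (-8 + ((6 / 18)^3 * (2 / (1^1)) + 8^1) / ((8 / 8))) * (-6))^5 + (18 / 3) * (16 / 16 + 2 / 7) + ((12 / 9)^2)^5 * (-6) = -390.29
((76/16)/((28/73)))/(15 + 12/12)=1387/1792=0.77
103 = 103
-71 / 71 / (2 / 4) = -2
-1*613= -613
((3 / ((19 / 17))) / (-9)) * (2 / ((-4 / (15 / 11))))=0.20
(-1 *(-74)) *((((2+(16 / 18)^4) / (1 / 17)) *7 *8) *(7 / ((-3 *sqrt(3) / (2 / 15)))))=-16981631296 *sqrt(3) / 885735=-33207.50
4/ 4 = 1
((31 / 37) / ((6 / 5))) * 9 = 465 / 74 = 6.28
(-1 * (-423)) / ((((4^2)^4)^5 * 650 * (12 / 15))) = 423 / 628641426199607170847211520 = 0.00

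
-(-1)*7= 7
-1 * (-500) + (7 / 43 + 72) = 24603 / 43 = 572.16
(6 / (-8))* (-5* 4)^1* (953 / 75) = 953 / 5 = 190.60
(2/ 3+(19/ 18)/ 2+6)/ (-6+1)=-259/ 180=-1.44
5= 5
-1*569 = -569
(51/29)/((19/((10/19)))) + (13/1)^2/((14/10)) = 8849875/73283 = 120.76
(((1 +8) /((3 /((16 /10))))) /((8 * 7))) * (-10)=-6 /7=-0.86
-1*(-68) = 68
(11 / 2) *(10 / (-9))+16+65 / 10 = 295 / 18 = 16.39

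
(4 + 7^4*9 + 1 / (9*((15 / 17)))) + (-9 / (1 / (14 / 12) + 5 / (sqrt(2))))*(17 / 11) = 37007837296 / 1712205-37485*sqrt(2) / 12683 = 21609.96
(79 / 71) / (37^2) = 0.00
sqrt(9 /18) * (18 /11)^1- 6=-6 + 9 * sqrt(2) /11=-4.84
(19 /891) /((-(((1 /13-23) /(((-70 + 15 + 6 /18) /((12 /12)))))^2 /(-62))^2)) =-94311748966242496 /35571960104571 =-2651.29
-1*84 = -84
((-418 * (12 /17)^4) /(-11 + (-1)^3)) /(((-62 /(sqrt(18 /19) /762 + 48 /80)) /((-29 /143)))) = 0.02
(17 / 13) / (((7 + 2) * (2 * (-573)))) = -17 / 134082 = -0.00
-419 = -419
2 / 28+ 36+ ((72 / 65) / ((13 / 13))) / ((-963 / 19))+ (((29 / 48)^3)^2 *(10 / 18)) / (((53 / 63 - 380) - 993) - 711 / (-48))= 367116309986790590909 / 10183657505386659840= 36.05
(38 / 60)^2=361 / 900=0.40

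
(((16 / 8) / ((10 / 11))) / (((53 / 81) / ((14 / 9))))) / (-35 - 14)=-198 / 1855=-0.11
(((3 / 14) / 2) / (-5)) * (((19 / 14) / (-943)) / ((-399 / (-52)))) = 13 / 3234490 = 0.00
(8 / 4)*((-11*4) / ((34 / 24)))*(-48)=50688 / 17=2981.65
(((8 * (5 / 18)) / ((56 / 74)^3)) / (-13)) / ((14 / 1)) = -253265 / 8989344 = -0.03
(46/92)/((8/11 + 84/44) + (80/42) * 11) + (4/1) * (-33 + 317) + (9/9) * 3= 12413053/10898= 1139.02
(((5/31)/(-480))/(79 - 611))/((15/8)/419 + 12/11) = 4609/7993144656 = 0.00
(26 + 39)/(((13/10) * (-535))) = -10/107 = -0.09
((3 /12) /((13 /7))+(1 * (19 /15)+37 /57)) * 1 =10129 /4940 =2.05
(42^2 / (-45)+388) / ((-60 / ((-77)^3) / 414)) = 27468677544 / 25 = 1098747101.76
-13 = -13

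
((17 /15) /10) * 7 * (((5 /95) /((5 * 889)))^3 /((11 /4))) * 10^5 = 1088 /22718621998149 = 0.00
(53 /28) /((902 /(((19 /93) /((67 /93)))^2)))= 19133 /113374184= 0.00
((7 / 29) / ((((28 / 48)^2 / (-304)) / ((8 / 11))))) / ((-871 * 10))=175104 / 9724715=0.02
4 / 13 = 0.31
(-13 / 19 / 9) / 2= -13 / 342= -0.04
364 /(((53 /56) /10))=3846.04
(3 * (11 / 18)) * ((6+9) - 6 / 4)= 99 / 4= 24.75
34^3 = 39304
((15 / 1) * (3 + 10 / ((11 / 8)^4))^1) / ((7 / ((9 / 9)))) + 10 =2298115 / 102487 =22.42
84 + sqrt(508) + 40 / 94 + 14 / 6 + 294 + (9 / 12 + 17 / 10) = 2 *sqrt(127) + 1080649 / 2820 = 405.75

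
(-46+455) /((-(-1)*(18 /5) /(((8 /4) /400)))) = 0.57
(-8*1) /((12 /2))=-4 /3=-1.33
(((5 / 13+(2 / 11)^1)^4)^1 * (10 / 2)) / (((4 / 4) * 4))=215233605 / 1672646404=0.13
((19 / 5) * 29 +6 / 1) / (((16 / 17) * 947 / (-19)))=-187663 / 75760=-2.48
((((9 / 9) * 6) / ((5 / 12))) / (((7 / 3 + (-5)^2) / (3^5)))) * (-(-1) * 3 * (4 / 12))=26244 / 205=128.02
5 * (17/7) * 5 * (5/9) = 2125/63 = 33.73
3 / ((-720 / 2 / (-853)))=853 / 120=7.11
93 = 93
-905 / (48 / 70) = -31675 / 24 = -1319.79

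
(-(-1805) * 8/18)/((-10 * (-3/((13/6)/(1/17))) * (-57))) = -4199/243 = -17.28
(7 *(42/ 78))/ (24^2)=49/ 7488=0.01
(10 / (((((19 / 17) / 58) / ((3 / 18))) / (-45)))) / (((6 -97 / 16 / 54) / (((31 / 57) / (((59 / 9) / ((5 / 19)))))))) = -29710152000 / 2058612247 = -14.43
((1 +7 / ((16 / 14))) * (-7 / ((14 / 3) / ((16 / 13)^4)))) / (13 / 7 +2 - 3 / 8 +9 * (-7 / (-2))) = -13074432 / 18650333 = -0.70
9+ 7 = 16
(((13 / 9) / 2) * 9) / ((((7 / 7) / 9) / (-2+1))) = -117 / 2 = -58.50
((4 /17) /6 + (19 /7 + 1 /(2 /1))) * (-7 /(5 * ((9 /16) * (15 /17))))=-18584 /2025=-9.18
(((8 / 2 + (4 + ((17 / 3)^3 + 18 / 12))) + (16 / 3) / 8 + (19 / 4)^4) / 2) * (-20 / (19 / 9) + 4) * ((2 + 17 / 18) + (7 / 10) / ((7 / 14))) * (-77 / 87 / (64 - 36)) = 270991691971 / 1028298240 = 263.53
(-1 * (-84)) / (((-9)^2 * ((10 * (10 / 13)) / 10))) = 182 / 135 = 1.35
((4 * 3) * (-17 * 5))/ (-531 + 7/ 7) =102/ 53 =1.92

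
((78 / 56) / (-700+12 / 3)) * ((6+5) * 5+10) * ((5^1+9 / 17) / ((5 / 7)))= -7943 / 7888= -1.01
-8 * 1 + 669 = 661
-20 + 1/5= -99/5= -19.80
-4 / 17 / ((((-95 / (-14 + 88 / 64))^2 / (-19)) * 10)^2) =-104060401 / 392768000000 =-0.00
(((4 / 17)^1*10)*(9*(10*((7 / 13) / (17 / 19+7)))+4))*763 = 4022536 / 221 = 18201.52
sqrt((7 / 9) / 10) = sqrt(70) / 30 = 0.28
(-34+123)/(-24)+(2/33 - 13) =-1465/88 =-16.65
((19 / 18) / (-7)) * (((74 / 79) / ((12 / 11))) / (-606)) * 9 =7733 / 4021416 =0.00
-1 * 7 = -7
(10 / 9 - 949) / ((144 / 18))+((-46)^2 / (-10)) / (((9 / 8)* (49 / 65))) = -1298275 / 3528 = -367.99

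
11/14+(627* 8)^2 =25160256.79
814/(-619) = -814/619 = -1.32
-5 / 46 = -0.11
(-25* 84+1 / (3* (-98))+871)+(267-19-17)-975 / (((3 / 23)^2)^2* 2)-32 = -2229596657 / 1323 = -1685258.24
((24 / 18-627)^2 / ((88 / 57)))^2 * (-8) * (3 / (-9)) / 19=235836321062179 / 26136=9023428262.25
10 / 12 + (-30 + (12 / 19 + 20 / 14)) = -21631 / 798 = -27.11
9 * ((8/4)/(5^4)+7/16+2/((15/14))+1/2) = 252663/10000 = 25.27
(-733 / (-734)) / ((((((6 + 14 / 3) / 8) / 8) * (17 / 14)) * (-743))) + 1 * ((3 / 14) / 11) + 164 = 117085298399 / 713878858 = 164.01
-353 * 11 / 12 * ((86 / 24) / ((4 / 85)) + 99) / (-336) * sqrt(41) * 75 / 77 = 10598825 * sqrt(41) / 64512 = 1051.98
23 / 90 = 0.26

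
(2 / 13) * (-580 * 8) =-9280 / 13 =-713.85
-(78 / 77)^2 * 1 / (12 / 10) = -5070 / 5929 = -0.86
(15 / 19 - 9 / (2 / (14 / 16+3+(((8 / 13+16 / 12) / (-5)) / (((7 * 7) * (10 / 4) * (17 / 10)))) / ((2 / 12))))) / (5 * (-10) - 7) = 91065367 / 312741520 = 0.29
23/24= 0.96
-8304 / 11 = -754.91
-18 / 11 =-1.64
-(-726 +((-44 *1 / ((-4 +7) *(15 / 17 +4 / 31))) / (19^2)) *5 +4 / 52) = 419147051 / 577239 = 726.12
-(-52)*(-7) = -364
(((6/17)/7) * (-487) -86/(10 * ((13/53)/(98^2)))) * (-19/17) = 376373.87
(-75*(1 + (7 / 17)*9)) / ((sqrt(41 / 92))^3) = -1104000*sqrt(943) / 28577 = -1186.34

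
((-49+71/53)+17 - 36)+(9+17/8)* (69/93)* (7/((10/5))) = -992931/26288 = -37.77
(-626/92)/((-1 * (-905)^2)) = 313/37675150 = 0.00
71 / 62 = 1.15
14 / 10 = 7 / 5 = 1.40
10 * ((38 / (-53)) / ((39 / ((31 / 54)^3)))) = -2830145 / 81369522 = -0.03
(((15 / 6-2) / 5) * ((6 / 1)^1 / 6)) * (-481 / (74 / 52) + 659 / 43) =-2775 / 86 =-32.27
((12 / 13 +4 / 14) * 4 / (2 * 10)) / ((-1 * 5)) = -22 / 455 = -0.05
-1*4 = -4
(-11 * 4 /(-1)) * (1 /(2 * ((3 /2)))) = 44 /3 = 14.67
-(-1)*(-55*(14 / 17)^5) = -20.83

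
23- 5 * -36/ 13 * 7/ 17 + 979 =222702/ 221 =1007.70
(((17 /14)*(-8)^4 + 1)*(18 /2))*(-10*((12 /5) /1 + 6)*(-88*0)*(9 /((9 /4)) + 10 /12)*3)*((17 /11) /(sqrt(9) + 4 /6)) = 0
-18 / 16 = -9 / 8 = -1.12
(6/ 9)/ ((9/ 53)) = 106/ 27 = 3.93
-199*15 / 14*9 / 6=-8955 / 28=-319.82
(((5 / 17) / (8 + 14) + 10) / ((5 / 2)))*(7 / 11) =5243 / 2057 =2.55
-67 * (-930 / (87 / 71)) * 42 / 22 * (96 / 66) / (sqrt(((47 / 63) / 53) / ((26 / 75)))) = 99097824 * sqrt(1360086) / 164923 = 700754.79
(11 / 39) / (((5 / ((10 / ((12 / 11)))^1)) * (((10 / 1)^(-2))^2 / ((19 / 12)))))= 2873750 / 351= 8187.32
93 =93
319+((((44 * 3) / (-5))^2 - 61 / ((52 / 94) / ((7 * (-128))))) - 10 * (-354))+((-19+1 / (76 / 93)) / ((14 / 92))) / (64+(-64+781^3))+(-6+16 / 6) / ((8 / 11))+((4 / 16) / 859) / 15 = 1566952802885659172447 / 15161231452888950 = 103352.61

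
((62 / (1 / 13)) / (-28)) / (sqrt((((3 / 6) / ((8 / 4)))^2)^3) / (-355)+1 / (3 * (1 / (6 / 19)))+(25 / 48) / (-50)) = -260950560 / 859411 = -303.64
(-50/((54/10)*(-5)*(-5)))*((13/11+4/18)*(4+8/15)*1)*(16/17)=-2.22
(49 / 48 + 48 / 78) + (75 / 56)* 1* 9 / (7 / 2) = 155329 / 30576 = 5.08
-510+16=-494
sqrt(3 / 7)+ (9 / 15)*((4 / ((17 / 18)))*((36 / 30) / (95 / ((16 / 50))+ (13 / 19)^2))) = 3742848 / 364958975+ sqrt(21) / 7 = 0.66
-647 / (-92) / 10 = 647 / 920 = 0.70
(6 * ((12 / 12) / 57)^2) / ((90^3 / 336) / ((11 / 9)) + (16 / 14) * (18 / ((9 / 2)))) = 308 / 296827557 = 0.00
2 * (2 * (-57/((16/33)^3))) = -2048409/1024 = -2000.40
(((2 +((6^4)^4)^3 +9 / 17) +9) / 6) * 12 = 763376762050054946162965178208950944136 / 17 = 44904515414709114480174420000000000000.00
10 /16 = 5 /8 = 0.62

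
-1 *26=-26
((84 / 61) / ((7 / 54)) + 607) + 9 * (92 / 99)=420037 / 671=625.99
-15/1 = -15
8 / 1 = 8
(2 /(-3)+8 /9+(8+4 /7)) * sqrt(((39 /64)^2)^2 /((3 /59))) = 46813 * sqrt(177) /43008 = 14.48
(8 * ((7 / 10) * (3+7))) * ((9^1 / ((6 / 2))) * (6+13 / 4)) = 1554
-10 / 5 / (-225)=0.01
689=689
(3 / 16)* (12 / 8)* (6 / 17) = 27 / 272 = 0.10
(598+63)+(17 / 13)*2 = 8627 / 13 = 663.62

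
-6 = -6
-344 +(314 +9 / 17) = -501 / 17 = -29.47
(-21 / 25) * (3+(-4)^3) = 1281 / 25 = 51.24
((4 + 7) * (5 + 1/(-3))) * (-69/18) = -1771/9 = -196.78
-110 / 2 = -55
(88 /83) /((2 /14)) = 616 /83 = 7.42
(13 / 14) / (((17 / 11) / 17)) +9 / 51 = 2473 / 238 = 10.39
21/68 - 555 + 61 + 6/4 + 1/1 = -33401/68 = -491.19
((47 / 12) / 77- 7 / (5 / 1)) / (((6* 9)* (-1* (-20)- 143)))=6233 / 30686040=0.00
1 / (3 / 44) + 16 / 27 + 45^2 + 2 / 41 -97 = 1943.31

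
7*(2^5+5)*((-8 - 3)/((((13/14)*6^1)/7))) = -139601/39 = -3579.51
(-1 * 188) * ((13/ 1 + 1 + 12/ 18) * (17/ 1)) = -140624/ 3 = -46874.67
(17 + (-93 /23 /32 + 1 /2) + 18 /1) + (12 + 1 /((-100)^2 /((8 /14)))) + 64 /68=2644756253 /54740000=48.31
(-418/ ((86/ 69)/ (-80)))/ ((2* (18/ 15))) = 480700/ 43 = 11179.07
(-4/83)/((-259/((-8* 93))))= -2976/21497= -0.14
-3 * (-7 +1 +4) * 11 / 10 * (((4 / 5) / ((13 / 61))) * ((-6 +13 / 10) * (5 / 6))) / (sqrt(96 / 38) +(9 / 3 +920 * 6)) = -1103132723 / 62786425325 +126148 * sqrt(57) / 188359275975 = -0.02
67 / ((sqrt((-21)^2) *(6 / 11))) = 737 / 126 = 5.85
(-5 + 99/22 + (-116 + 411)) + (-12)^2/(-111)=21697/74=293.20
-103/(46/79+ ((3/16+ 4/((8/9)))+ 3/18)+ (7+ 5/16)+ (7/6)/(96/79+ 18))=-74111796/9216961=-8.04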